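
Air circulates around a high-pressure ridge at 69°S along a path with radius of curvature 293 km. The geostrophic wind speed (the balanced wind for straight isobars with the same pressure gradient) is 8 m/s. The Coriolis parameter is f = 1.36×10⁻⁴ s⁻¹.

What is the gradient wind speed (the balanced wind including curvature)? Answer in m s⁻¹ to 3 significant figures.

Around a high, pressure-gradient force acts outward with centrifugal, so Coriolis balances both:
fV = (1/ρ)|∂P/∂n| + V²/R  →  V² − fR·V + fR·V_g = 0
With fR = 1.36×10⁻⁴ × 293×10³ m = 39.8 m/s:
V = [fR − √((fR)² − 4 fR V_g)]/2 = [39.8 − √(39.8² − 4×39.8×8)]/2 = 11.1 m/s
Supergeostrophic (V > V_g = 8 m/s), as expected around a high.

11.1 m s⁻¹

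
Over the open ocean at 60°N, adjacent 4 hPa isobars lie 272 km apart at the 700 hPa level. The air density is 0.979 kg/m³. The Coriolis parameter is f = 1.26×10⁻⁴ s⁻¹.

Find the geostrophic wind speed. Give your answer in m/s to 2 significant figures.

12 m/s

Pressure gradient: |∂P/∂n| = 400 Pa / 272000 m = 1.47×10⁻³ Pa/m
Geostrophic balance (pressure-gradient force = Coriolis force):
V_g = (1/(fρ)) |∂P/∂n| = 1.47×10⁻³ / (1.26×10⁻⁴ × 0.979) = 11.9 m/s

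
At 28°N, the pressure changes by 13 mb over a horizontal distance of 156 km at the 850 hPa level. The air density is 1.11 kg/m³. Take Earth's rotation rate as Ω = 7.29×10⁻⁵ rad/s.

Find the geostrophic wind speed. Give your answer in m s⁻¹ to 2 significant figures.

Coriolis parameter at 28°N:
f = 2Ω sin φ = 2 × 7.29×10⁻⁵ × sin 28° = 6.84×10⁻⁵ s⁻¹
Pressure gradient: |∂P/∂n| = 1300 Pa / 156000 m = 8.33×10⁻³ Pa/m
Geostrophic balance (pressure-gradient force = Coriolis force):
V_g = (1/(fρ)) |∂P/∂n| = 8.33×10⁻³ / (6.84×10⁻⁵ × 1.11) = 110 m/s

110 m s⁻¹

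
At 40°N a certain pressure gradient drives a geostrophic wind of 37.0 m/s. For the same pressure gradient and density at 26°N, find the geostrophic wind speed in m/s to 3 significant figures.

With the same pressure gradient and density, V_g ∝ 1/f ∝ 1/sin φ.
V₂ = V₁ · sin φ₁ / sin φ₂ = 37.0 × sin 40° / sin 26°
V₂ = 37.0 × 0.6428/0.4384 = 54.3 m/s

54.3 m/s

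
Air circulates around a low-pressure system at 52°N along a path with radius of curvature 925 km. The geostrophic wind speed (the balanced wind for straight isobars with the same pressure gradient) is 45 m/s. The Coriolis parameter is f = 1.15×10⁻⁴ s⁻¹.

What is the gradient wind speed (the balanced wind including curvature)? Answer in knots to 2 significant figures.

66 knots

Around a low, centrifugal force acts outward with Coriolis, so pressure-gradient force balances both:
(1/ρ)|∂P/∂n| = fV + V²/R  →  V² + fR·V − fR·V_g = 0
With fR = 1.15×10⁻⁴ × 925×10³ m = 106 m/s:
V = [−fR + √((fR)² + 4 fR V_g)]/2 = [−106 + √(106² + 4×106×45)]/2 = 34.1 m/s
Subgeostrophic (V < V_g = 45 m/s), as expected around a low.
Converting: 34.1 m/s × 1.944 = 66 knots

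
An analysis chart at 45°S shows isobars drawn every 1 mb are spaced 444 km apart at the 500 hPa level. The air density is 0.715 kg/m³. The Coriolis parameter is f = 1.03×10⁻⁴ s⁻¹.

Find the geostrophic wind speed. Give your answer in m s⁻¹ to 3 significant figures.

3.06 m s⁻¹

Pressure gradient: |∂P/∂n| = 100 Pa / 444000 m = 2.25×10⁻⁴ Pa/m
Geostrophic balance (pressure-gradient force = Coriolis force):
V_g = (1/(fρ)) |∂P/∂n| = 2.25×10⁻⁴ / (1.03×10⁻⁴ × 0.715) = 3.06 m/s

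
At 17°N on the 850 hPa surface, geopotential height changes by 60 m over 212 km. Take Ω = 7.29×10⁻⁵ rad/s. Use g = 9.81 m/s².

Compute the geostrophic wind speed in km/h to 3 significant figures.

Coriolis parameter at 17°N:
f = 2Ω sin φ = 2 × 7.29×10⁻⁵ × sin 17° = 4.26×10⁻⁵ s⁻¹
Height gradient: |∂Z/∂n| = 60 m / 212000 m = 2.83×10⁻⁴
On a pressure surface, geostrophic balance gives V_g = (g/f)|∂Z/∂n|:
V_g = 9.81 × 2.83×10⁻⁴ / 4.26×10⁻⁵ = 65.1 m/s
Converting: 65.1 m/s × 3.6 = 234 km/h

234 km/h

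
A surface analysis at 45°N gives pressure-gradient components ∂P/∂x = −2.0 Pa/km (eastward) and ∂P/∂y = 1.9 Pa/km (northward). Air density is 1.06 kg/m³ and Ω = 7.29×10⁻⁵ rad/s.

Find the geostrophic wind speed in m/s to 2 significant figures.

Coriolis parameter at 45°N:
f = 2Ω sin φ = 2 × 7.29×10⁻⁵ × sin 45° = 1.03×10⁻⁴ s⁻¹
Component geostrophic relations (x east, y north):
u_g = −(1/(fρ)) ∂P/∂y,  v_g = (1/(fρ)) ∂P/∂x
u_g = −(1.9×10⁻³)/(1.03×10⁻⁴ × 1.06) = −17.4 m/s;  v_g = (−2.0×10⁻³)/(1.03×10⁻⁴ × 1.06) = −18.3 m/s
|V_g| = √(u_g² + v_g²) = 25.2 m/s

25 m/s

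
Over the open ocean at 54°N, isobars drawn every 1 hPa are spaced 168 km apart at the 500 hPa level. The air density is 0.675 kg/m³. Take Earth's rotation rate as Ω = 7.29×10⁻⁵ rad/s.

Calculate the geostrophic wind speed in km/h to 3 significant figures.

26.9 km/h

Coriolis parameter at 54°N:
f = 2Ω sin φ = 2 × 7.29×10⁻⁵ × sin 54° = 1.18×10⁻⁴ s⁻¹
Pressure gradient: |∂P/∂n| = 100 Pa / 168000 m = 5.95×10⁻⁴ Pa/m
Geostrophic balance (pressure-gradient force = Coriolis force):
V_g = (1/(fρ)) |∂P/∂n| = 5.95×10⁻⁴ / (1.18×10⁻⁴ × 0.675) = 7.48 m/s
Converting: 7.48 m/s × 3.6 = 26.9 km/h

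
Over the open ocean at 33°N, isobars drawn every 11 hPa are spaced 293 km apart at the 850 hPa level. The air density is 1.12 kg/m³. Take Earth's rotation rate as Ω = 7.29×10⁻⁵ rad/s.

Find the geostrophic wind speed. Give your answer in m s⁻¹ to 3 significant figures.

42.2 m s⁻¹

Coriolis parameter at 33°N:
f = 2Ω sin φ = 2 × 7.29×10⁻⁵ × sin 33° = 7.94×10⁻⁵ s⁻¹
Pressure gradient: |∂P/∂n| = 1100 Pa / 293000 m = 3.75×10⁻³ Pa/m
Geostrophic balance (pressure-gradient force = Coriolis force):
V_g = (1/(fρ)) |∂P/∂n| = 3.75×10⁻³ / (7.94×10⁻⁵ × 1.12) = 42.2 m/s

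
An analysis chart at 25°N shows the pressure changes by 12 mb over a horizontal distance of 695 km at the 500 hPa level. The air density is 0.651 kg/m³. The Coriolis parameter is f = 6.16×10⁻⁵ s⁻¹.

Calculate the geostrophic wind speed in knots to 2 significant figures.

84 knots

Pressure gradient: |∂P/∂n| = 1200 Pa / 695000 m = 1.73×10⁻³ Pa/m
Geostrophic balance (pressure-gradient force = Coriolis force):
V_g = (1/(fρ)) |∂P/∂n| = 1.73×10⁻³ / (6.16×10⁻⁵ × 0.651) = 43.1 m/s
Converting: 43.1 m/s × 1.944 = 84 knots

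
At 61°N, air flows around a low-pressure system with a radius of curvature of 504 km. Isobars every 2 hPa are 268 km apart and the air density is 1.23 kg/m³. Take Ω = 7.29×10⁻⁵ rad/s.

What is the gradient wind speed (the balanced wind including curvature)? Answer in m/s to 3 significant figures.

Coriolis parameter at 61°N:
f = 2Ω sin φ = 2 × 7.29×10⁻⁵ × sin 61° = 1.28×10⁻⁴ s⁻¹
Pressure gradient: |∂P/∂n| = 200 Pa / 268000 m = 7.46×10⁻⁴ Pa/m
Geostrophic speed: V_g = |∂P/∂n|/(fρ) = 7.46×10⁻⁴/(1.28×10⁻⁴ × 1.23) = 4.76 m/s
Around a low, centrifugal force acts outward with Coriolis, so pressure-gradient force balances both:
(1/ρ)|∂P/∂n| = fV + V²/R  →  V² + fR·V − fR·V_g = 0
With fR = 1.28×10⁻⁴ × 504×10³ m = 64.3 m/s:
V = [−fR + √((fR)² + 4 fR V_g)]/2 = [−64.3 + √(64.3² + 4×64.3×4.76)]/2 = 4.45 m/s
Subgeostrophic (V < V_g = 4.76 m/s), as expected around a low.

4.45 m/s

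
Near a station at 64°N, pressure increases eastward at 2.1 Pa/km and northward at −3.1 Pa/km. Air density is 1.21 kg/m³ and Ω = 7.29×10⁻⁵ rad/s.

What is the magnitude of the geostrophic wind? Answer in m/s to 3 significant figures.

Coriolis parameter at 64°N:
f = 2Ω sin φ = 2 × 7.29×10⁻⁵ × sin 64° = 1.31×10⁻⁴ s⁻¹
Component geostrophic relations (x east, y north):
u_g = −(1/(fρ)) ∂P/∂y,  v_g = (1/(fρ)) ∂P/∂x
u_g = −(−3.1×10⁻³)/(1.31×10⁻⁴ × 1.21) = 19.6 m/s;  v_g = (2.1×10⁻³)/(1.31×10⁻⁴ × 1.21) = 13.2 m/s
|V_g| = √(u_g² + v_g²) = 23.6 m/s

23.6 m/s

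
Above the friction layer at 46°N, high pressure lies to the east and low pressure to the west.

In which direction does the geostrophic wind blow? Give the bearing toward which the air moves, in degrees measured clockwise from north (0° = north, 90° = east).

The pressure-gradient force points toward the west (bearing 270°).
Geostrophic balance: in the Northern Hemisphere the Coriolis force deflects motion to the right, so the geostrophic wind blows 90° to the right of the pressure-gradient force (low pressure on the left).
Rotating 270° by 90° clockwise gives 000° — the wind blows toward the north.

000°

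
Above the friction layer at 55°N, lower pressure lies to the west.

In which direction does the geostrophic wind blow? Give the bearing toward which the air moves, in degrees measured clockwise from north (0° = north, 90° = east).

000°

The pressure-gradient force points toward the west (bearing 270°).
Geostrophic balance: in the Northern Hemisphere the Coriolis force deflects motion to the right, so the geostrophic wind blows 90° to the right of the pressure-gradient force (low pressure on the left).
Rotating 270° by 90° clockwise gives 000° — the wind blows toward the north.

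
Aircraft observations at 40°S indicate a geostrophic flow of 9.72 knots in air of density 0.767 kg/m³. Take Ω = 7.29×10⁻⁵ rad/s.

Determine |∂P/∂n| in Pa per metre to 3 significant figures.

Coriolis parameter at 40°S:
f = 2Ω sin φ = 2 × 7.29×10⁻⁵ × sin 40° = 9.37×10⁻⁵ s⁻¹
Wind speed in SI: 9.72 knots = 5.00 m/s
Geostrophic balance rearranged: |∂P/∂n| = f ρ V_g
|∂P/∂n| = 9.37×10⁻⁵ × 0.767 × 5.00 = 3.59×10⁻⁴ Pa/m

3.59×10⁻⁴ Pa/m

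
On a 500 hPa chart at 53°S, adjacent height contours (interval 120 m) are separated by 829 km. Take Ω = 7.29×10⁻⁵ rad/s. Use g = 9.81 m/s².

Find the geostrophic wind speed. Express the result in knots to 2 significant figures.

24 knots

Coriolis parameter at 53°S:
f = 2Ω sin φ = 2 × 7.29×10⁻⁵ × sin 53° = 1.16×10⁻⁴ s⁻¹
Height gradient: |∂Z/∂n| = 120 m / 829000 m = 1.45×10⁻⁴
On a pressure surface, geostrophic balance gives V_g = (g/f)|∂Z/∂n|:
V_g = 9.81 × 1.45×10⁻⁴ / 1.16×10⁻⁴ = 12.2 m/s
Converting: 12.2 m/s × 1.944 = 24 knots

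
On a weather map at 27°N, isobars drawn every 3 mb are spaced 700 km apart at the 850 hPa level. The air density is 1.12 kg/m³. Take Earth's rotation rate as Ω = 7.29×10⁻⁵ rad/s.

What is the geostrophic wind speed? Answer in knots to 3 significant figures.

11.2 knots

Coriolis parameter at 27°N:
f = 2Ω sin φ = 2 × 7.29×10⁻⁵ × sin 27° = 6.62×10⁻⁵ s⁻¹
Pressure gradient: |∂P/∂n| = 300 Pa / 700000 m = 4.29×10⁻⁴ Pa/m
Geostrophic balance (pressure-gradient force = Coriolis force):
V_g = (1/(fρ)) |∂P/∂n| = 4.29×10⁻⁴ / (6.62×10⁻⁵ × 1.12) = 5.78 m/s
Converting: 5.78 m/s × 1.944 = 11.2 knots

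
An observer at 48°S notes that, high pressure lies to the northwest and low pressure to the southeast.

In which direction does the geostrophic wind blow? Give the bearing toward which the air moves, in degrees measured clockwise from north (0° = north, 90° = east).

045°

The pressure-gradient force points toward the southeast (bearing 135°).
Geostrophic balance: in the Southern Hemisphere the Coriolis force deflects motion to the left, so the geostrophic wind blows 90° to the left of the pressure-gradient force (low pressure on the right).
Rotating 135° by 90° counterclockwise gives 045° — the wind blows toward the northeast.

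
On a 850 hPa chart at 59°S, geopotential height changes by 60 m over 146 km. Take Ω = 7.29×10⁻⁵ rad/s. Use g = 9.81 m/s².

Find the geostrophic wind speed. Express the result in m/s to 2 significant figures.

32 m/s

Coriolis parameter at 59°S:
f = 2Ω sin φ = 2 × 7.29×10⁻⁵ × sin 59° = 1.25×10⁻⁴ s⁻¹
Height gradient: |∂Z/∂n| = 60 m / 146000 m = 4.11×10⁻⁴
On a pressure surface, geostrophic balance gives V_g = (g/f)|∂Z/∂n|:
V_g = 9.81 × 4.11×10⁻⁴ / 1.25×10⁻⁴ = 32.3 m/s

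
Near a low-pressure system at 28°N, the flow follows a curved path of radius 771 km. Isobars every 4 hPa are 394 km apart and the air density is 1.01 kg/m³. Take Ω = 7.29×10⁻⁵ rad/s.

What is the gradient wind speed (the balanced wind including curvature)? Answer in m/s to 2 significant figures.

12 m/s

Coriolis parameter at 28°N:
f = 2Ω sin φ = 2 × 7.29×10⁻⁵ × sin 28° = 6.84×10⁻⁵ s⁻¹
Pressure gradient: |∂P/∂n| = 400 Pa / 394000 m = 1.02×10⁻³ Pa/m
Geostrophic speed: V_g = |∂P/∂n|/(fρ) = 1.02×10⁻³/(6.84×10⁻⁵ × 1.01) = 14.7 m/s
Around a low, centrifugal force acts outward with Coriolis, so pressure-gradient force balances both:
(1/ρ)|∂P/∂n| = fV + V²/R  →  V² + fR·V − fR·V_g = 0
With fR = 6.84×10⁻⁵ × 771×10³ m = 52.8 m/s:
V = [−fR + √((fR)² + 4 fR V_g)]/2 = [−52.8 + √(52.8² + 4×52.8×14.7)]/2 = 12 m/s
Subgeostrophic (V < V_g = 14.7 m/s), as expected around a low.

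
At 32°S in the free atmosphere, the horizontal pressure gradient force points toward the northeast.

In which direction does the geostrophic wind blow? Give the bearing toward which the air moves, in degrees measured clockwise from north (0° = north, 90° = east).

315°

The pressure-gradient force points toward the northeast (bearing 045°).
Geostrophic balance: in the Southern Hemisphere the Coriolis force deflects motion to the left, so the geostrophic wind blows 90° to the left of the pressure-gradient force (low pressure on the right).
Rotating 045° by 90° counterclockwise gives 315° — the wind blows toward the northwest.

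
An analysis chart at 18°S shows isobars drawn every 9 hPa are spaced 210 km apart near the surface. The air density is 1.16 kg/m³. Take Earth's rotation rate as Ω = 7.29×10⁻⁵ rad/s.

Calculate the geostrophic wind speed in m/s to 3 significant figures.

82.0 m/s

Coriolis parameter at 18°S:
f = 2Ω sin φ = 2 × 7.29×10⁻⁵ × sin 18° = 4.51×10⁻⁵ s⁻¹
Pressure gradient: |∂P/∂n| = 900 Pa / 210000 m = 4.29×10⁻³ Pa/m
Geostrophic balance (pressure-gradient force = Coriolis force):
V_g = (1/(fρ)) |∂P/∂n| = 4.29×10⁻³ / (4.51×10⁻⁵ × 1.16) = 82.0 m/s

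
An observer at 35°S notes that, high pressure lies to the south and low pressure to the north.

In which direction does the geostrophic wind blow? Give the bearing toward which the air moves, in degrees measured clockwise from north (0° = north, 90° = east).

The pressure-gradient force points toward the north (bearing 000°).
Geostrophic balance: in the Southern Hemisphere the Coriolis force deflects motion to the left, so the geostrophic wind blows 90° to the left of the pressure-gradient force (low pressure on the right).
Rotating 000° by 90° counterclockwise gives 270° — the wind blows toward the west.

270°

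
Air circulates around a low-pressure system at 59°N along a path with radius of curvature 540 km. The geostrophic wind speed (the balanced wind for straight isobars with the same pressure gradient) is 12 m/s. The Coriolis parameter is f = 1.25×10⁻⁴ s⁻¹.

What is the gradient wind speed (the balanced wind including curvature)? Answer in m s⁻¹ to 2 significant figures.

Around a low, centrifugal force acts outward with Coriolis, so pressure-gradient force balances both:
(1/ρ)|∂P/∂n| = fV + V²/R  →  V² + fR·V − fR·V_g = 0
With fR = 1.25×10⁻⁴ × 540×10³ m = 67.5 m/s:
V = [−fR + √((fR)² + 4 fR V_g)]/2 = [−67.5 + √(67.5² + 4×67.5×12)]/2 = 10.4 m/s
Subgeostrophic (V < V_g = 12 m/s), as expected around a low.

10 m s⁻¹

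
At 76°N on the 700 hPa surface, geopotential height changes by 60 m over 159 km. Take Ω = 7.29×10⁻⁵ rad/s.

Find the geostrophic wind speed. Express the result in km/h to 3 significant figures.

94.2 km/h

Coriolis parameter at 76°N:
f = 2Ω sin φ = 2 × 7.29×10⁻⁵ × sin 76° = 1.41×10⁻⁴ s⁻¹
Height gradient: |∂Z/∂n| = 60 m / 159000 m = 3.77×10⁻⁴
On a pressure surface, geostrophic balance gives V_g = (g/f)|∂Z/∂n|:
V_g = 9.81 × 3.77×10⁻⁴ / 1.41×10⁻⁴ = 26.2 m/s
Converting: 26.2 m/s × 3.6 = 94.2 km/h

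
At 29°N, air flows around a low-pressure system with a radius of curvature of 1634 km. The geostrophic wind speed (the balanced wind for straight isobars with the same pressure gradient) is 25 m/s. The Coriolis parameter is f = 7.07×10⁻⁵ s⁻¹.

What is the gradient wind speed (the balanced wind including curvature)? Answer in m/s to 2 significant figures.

21 m/s

Around a low, centrifugal force acts outward with Coriolis, so pressure-gradient force balances both:
(1/ρ)|∂P/∂n| = fV + V²/R  →  V² + fR·V − fR·V_g = 0
With fR = 7.07×10⁻⁵ × 1634×10³ m = 116 m/s:
V = [−fR + √((fR)² + 4 fR V_g)]/2 = [−116 + √(116² + 4×116×25)]/2 = 21.1 m/s
Subgeostrophic (V < V_g = 25 m/s), as expected around a low.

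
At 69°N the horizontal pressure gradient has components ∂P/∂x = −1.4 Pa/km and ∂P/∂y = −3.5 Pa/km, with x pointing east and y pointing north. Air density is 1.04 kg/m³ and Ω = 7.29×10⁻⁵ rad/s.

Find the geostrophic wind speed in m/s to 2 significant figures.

Coriolis parameter at 69°N:
f = 2Ω sin φ = 2 × 7.29×10⁻⁵ × sin 69° = 1.36×10⁻⁴ s⁻¹
Component geostrophic relations (x east, y north):
u_g = −(1/(fρ)) ∂P/∂y,  v_g = (1/(fρ)) ∂P/∂x
u_g = −(−3.5×10⁻³)/(1.36×10⁻⁴ × 1.04) = 24.7 m/s;  v_g = (−1.4×10⁻³)/(1.36×10⁻⁴ × 1.04) = −9.89 m/s
|V_g| = √(u_g² + v_g²) = 26.6 m/s

27 m/s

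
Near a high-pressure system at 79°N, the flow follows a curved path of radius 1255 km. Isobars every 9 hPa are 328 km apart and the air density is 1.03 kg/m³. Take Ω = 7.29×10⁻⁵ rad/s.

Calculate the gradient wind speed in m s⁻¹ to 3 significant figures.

21.1 m s⁻¹

Coriolis parameter at 79°N:
f = 2Ω sin φ = 2 × 7.29×10⁻⁵ × sin 79° = 1.43×10⁻⁴ s⁻¹
Pressure gradient: |∂P/∂n| = 900 Pa / 328000 m = 2.74×10⁻³ Pa/m
Geostrophic speed: V_g = |∂P/∂n|/(fρ) = 2.74×10⁻³/(1.43×10⁻⁴ × 1.03) = 18.6 m/s
Around a high, pressure-gradient force acts outward with centrifugal, so Coriolis balances both:
fV = (1/ρ)|∂P/∂n| + V²/R  →  V² − fR·V + fR·V_g = 0
With fR = 1.43×10⁻⁴ × 1255×10³ m = 180 m/s:
V = [fR − √((fR)² − 4 fR V_g)]/2 = [180 − √(180² − 4×180×18.6)]/2 = 21.1 m/s
Supergeostrophic (V > V_g = 18.6 m/s), as expected around a high.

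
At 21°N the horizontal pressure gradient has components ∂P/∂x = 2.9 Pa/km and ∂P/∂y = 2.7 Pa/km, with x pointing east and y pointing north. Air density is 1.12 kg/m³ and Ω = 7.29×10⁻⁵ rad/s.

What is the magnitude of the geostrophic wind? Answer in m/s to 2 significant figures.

68 m/s

Coriolis parameter at 21°N:
f = 2Ω sin φ = 2 × 7.29×10⁻⁵ × sin 21° = 5.23×10⁻⁵ s⁻¹
Component geostrophic relations (x east, y north):
u_g = −(1/(fρ)) ∂P/∂y,  v_g = (1/(fρ)) ∂P/∂x
u_g = −(2.7×10⁻³)/(5.23×10⁻⁵ × 1.12) = −46.1 m/s;  v_g = (2.9×10⁻³)/(5.23×10⁻⁵ × 1.12) = 49.6 m/s
|V_g| = √(u_g² + v_g²) = 67.7 m/s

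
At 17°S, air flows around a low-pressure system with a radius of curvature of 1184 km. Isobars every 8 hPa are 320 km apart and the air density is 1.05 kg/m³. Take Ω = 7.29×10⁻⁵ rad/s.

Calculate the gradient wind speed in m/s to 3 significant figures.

33.6 m/s

Coriolis parameter at 17°S:
f = 2Ω sin φ = 2 × 7.29×10⁻⁵ × sin 17° = 4.26×10⁻⁵ s⁻¹
Pressure gradient: |∂P/∂n| = 800 Pa / 320000 m = 2.50×10⁻³ Pa/m
Geostrophic speed: V_g = |∂P/∂n|/(fρ) = 2.50×10⁻³/(4.26×10⁻⁵ × 1.05) = 55.9 m/s
Around a low, centrifugal force acts outward with Coriolis, so pressure-gradient force balances both:
(1/ρ)|∂P/∂n| = fV + V²/R  →  V² + fR·V − fR·V_g = 0
With fR = 4.26×10⁻⁵ × 1184×10³ m = 50.5 m/s:
V = [−fR + √((fR)² + 4 fR V_g)]/2 = [−50.5 + √(50.5² + 4×50.5×55.9)]/2 = 33.6 m/s
Subgeostrophic (V < V_g = 55.9 m/s), as expected around a low.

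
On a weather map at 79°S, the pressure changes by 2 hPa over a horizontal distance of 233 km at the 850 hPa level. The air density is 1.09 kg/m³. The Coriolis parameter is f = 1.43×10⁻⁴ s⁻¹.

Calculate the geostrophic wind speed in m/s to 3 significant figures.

Pressure gradient: |∂P/∂n| = 200 Pa / 233000 m = 8.58×10⁻⁴ Pa/m
Geostrophic balance (pressure-gradient force = Coriolis force):
V_g = (1/(fρ)) |∂P/∂n| = 8.58×10⁻⁴ / (1.43×10⁻⁴ × 1.09) = 5.51 m/s

5.51 m/s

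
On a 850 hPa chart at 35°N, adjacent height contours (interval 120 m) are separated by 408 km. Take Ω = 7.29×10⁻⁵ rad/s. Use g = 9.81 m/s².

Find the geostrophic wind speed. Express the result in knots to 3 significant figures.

Coriolis parameter at 35°N:
f = 2Ω sin φ = 2 × 7.29×10⁻⁵ × sin 35° = 8.36×10⁻⁵ s⁻¹
Height gradient: |∂Z/∂n| = 120 m / 408000 m = 2.94×10⁻⁴
On a pressure surface, geostrophic balance gives V_g = (g/f)|∂Z/∂n|:
V_g = 9.81 × 2.94×10⁻⁴ / 8.36×10⁻⁵ = 34.5 m/s
Converting: 34.5 m/s × 1.944 = 67.1 knots

67.1 knots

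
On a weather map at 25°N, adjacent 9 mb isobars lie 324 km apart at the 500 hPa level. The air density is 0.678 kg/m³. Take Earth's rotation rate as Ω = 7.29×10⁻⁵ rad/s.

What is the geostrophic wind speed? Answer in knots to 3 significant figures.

129 knots

Coriolis parameter at 25°N:
f = 2Ω sin φ = 2 × 7.29×10⁻⁵ × sin 25° = 6.16×10⁻⁵ s⁻¹
Pressure gradient: |∂P/∂n| = 900 Pa / 324000 m = 2.78×10⁻³ Pa/m
Geostrophic balance (pressure-gradient force = Coriolis force):
V_g = (1/(fρ)) |∂P/∂n| = 2.78×10⁻³ / (6.16×10⁻⁵ × 0.678) = 66.5 m/s
Converting: 66.5 m/s × 1.944 = 129 knots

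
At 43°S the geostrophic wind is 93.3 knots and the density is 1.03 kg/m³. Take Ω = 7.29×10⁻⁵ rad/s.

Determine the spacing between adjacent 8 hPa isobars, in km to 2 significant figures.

160 km

Coriolis parameter at 43°S:
f = 2Ω sin φ = 2 × 7.29×10⁻⁵ × sin 43° = 9.94×10⁻⁵ s⁻¹
Wind speed in SI: 93.3 knots = 48.0 m/s
Geostrophic balance rearranged: |∂P/∂n| = f ρ V_g
|∂P/∂n| = 9.94×10⁻⁵ × 1.03 × 48.0 = 4.92×10⁻³ Pa/m
Isobar spacing: Δn = ΔP/|∂P/∂n| = 800 Pa / 4.92×10⁻³ Pa/m = 162739 m ≈ 160 km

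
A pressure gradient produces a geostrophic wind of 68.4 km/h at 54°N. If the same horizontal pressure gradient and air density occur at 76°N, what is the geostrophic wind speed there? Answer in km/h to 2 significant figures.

57 km/h

With the same pressure gradient and density, V_g ∝ 1/f ∝ 1/sin φ.
V₂ = V₁ · sin φ₁ / sin φ₂ = 68.4 × sin 54° / sin 76°
V₂ = 68.4 × 0.8090/0.9703 = 57 km/h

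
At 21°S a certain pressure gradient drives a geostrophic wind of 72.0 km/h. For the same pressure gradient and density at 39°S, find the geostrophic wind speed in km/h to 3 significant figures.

41.0 km/h

With the same pressure gradient and density, V_g ∝ 1/f ∝ 1/sin φ.
V₂ = V₁ · sin φ₁ / sin φ₂ = 72.0 × sin 21° / sin 39°
V₂ = 72.0 × 0.3584/0.6293 = 41.0 km/h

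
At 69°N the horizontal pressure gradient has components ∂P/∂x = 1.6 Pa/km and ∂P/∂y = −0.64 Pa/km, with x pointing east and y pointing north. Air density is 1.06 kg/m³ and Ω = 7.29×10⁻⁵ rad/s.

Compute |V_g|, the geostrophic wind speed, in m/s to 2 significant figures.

Coriolis parameter at 69°N:
f = 2Ω sin φ = 2 × 7.29×10⁻⁵ × sin 69° = 1.36×10⁻⁴ s⁻¹
Component geostrophic relations (x east, y north):
u_g = −(1/(fρ)) ∂P/∂y,  v_g = (1/(fρ)) ∂P/∂x
u_g = −(−0.64×10⁻³)/(1.36×10⁻⁴ × 1.06) = 4.44 m/s;  v_g = (1.6×10⁻³)/(1.36×10⁻⁴ × 1.06) = 11.1 m/s
|V_g| = √(u_g² + v_g²) = 11.9 m/s

12 m/s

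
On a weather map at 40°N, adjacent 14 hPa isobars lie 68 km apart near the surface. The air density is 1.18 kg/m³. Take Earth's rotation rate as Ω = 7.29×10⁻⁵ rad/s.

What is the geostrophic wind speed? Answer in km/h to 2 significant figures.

670 km/h

Coriolis parameter at 40°N:
f = 2Ω sin φ = 2 × 7.29×10⁻⁵ × sin 40° = 9.37×10⁻⁵ s⁻¹
Pressure gradient: |∂P/∂n| = 1400 Pa / 68000 m = 2.06×10⁻² Pa/m
Geostrophic balance (pressure-gradient force = Coriolis force):
V_g = (1/(fρ)) |∂P/∂n| = 2.06×10⁻² / (9.37×10⁻⁵ × 1.18) = 186 m/s
Converting: 186 m/s × 3.6 = 670 km/h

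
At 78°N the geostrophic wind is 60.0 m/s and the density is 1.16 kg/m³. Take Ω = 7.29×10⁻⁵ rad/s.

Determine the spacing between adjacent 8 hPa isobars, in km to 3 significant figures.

Coriolis parameter at 78°N:
f = 2Ω sin φ = 2 × 7.29×10⁻⁵ × sin 78° = 1.43×10⁻⁴ s⁻¹
Geostrophic balance rearranged: |∂P/∂n| = f ρ V_g
|∂P/∂n| = 1.43×10⁻⁴ × 1.16 × 60.0 = 9.93×10⁻³ Pa/m
Isobar spacing: Δn = ΔP/|∂P/∂n| = 800 Pa / 9.93×10⁻³ Pa/m = 80597 m ≈ 80.6 km

80.6 km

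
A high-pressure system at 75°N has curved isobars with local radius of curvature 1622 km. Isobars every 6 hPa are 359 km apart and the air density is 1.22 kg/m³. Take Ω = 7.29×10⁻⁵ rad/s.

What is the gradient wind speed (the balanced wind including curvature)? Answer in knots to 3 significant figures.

19.8 knots

Coriolis parameter at 75°N:
f = 2Ω sin φ = 2 × 7.29×10⁻⁵ × sin 75° = 1.41×10⁻⁴ s⁻¹
Pressure gradient: |∂P/∂n| = 600 Pa / 359000 m = 1.67×10⁻³ Pa/m
Geostrophic speed: V_g = |∂P/∂n|/(fρ) = 1.67×10⁻³/(1.41×10⁻⁴ × 1.22) = 9.73 m/s
Around a high, pressure-gradient force acts outward with centrifugal, so Coriolis balances both:
fV = (1/ρ)|∂P/∂n| + V²/R  →  V² − fR·V + fR·V_g = 0
With fR = 1.41×10⁻⁴ × 1622×10³ m = 228 m/s:
V = [fR − √((fR)² − 4 fR V_g)]/2 = [228 − √(228² − 4×228×9.73)]/2 = 10.2 m/s
Supergeostrophic (V > V_g = 9.73 m/s), as expected around a high.
Converting: 10.2 m/s × 1.944 = 19.8 knots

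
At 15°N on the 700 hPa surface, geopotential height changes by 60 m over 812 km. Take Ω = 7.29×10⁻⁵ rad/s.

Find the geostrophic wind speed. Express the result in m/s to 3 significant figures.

Coriolis parameter at 15°N:
f = 2Ω sin φ = 2 × 7.29×10⁻⁵ × sin 15° = 3.77×10⁻⁵ s⁻¹
Height gradient: |∂Z/∂n| = 60 m / 812000 m = 7.39×10⁻⁵
On a pressure surface, geostrophic balance gives V_g = (g/f)|∂Z/∂n|:
V_g = 9.81 × 7.39×10⁻⁵ / 3.77×10⁻⁵ = 19.2 m/s

19.2 m/s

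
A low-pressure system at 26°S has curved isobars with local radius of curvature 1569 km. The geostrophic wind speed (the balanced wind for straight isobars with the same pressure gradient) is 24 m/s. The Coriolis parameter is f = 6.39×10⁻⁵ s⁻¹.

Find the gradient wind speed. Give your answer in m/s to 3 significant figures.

20.0 m/s

Around a low, centrifugal force acts outward with Coriolis, so pressure-gradient force balances both:
(1/ρ)|∂P/∂n| = fV + V²/R  →  V² + fR·V − fR·V_g = 0
With fR = 6.39×10⁻⁵ × 1569×10³ m = 100 m/s:
V = [−fR + √((fR)² + 4 fR V_g)]/2 = [−100 + √(100² + 4×100×24)]/2 = 20 m/s
Subgeostrophic (V < V_g = 24 m/s), as expected around a low.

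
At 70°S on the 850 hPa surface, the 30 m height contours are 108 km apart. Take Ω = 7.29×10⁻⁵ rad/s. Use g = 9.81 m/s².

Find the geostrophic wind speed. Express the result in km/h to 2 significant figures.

72 km/h

Coriolis parameter at 70°S:
f = 2Ω sin φ = 2 × 7.29×10⁻⁵ × sin 70° = 1.37×10⁻⁴ s⁻¹
Height gradient: |∂Z/∂n| = 30 m / 108000 m = 2.78×10⁻⁴
On a pressure surface, geostrophic balance gives V_g = (g/f)|∂Z/∂n|:
V_g = 9.81 × 2.78×10⁻⁴ / 1.37×10⁻⁴ = 19.9 m/s
Converting: 19.9 m/s × 3.6 = 72 km/h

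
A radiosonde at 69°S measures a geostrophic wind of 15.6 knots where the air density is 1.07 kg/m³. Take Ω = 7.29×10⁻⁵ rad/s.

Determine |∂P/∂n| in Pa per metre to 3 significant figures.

1.17×10⁻³ Pa/m

Coriolis parameter at 69°S:
f = 2Ω sin φ = 2 × 7.29×10⁻⁵ × sin 69° = 1.36×10⁻⁴ s⁻¹
Wind speed in SI: 15.6 knots = 8.03 m/s
Geostrophic balance rearranged: |∂P/∂n| = f ρ V_g
|∂P/∂n| = 1.36×10⁻⁴ × 1.07 × 8.03 = 1.17×10⁻³ Pa/m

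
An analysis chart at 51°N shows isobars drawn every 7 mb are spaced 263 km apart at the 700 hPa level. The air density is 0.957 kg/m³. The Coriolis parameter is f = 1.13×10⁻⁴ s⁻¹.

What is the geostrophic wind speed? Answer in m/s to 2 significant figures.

25 m/s

Pressure gradient: |∂P/∂n| = 700 Pa / 263000 m = 2.66×10⁻³ Pa/m
Geostrophic balance (pressure-gradient force = Coriolis force):
V_g = (1/(fρ)) |∂P/∂n| = 2.66×10⁻³ / (1.13×10⁻⁴ × 0.957) = 24.6 m/s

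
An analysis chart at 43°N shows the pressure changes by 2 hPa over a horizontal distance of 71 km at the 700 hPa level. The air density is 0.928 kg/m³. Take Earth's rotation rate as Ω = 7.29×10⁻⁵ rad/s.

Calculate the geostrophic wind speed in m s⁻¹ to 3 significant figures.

Coriolis parameter at 43°N:
f = 2Ω sin φ = 2 × 7.29×10⁻⁵ × sin 43° = 9.94×10⁻⁵ s⁻¹
Pressure gradient: |∂P/∂n| = 200 Pa / 71000 m = 2.82×10⁻³ Pa/m
Geostrophic balance (pressure-gradient force = Coriolis force):
V_g = (1/(fρ)) |∂P/∂n| = 2.82×10⁻³ / (9.94×10⁻⁵ × 0.928) = 30.5 m/s

30.5 m s⁻¹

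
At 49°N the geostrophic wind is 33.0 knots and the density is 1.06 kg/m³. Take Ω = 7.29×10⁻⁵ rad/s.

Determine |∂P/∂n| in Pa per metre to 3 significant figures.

Coriolis parameter at 49°N:
f = 2Ω sin φ = 2 × 7.29×10⁻⁵ × sin 49° = 1.10×10⁻⁴ s⁻¹
Wind speed in SI: 33.0 knots = 17.0 m/s
Geostrophic balance rearranged: |∂P/∂n| = f ρ V_g
|∂P/∂n| = 1.10×10⁻⁴ × 1.06 × 17.0 = 1.98×10⁻³ Pa/m

1.98×10⁻³ Pa/m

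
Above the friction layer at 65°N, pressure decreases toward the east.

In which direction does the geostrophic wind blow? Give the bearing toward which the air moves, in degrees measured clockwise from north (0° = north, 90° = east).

The pressure-gradient force points toward the east (bearing 090°).
Geostrophic balance: in the Northern Hemisphere the Coriolis force deflects motion to the right, so the geostrophic wind blows 90° to the right of the pressure-gradient force (low pressure on the left).
Rotating 090° by 90° clockwise gives 180° — the wind blows toward the south.

180°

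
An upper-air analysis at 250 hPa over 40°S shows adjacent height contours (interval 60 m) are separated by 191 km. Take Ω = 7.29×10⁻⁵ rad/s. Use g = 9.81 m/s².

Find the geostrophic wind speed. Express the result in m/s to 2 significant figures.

33 m/s

Coriolis parameter at 40°S:
f = 2Ω sin φ = 2 × 7.29×10⁻⁵ × sin 40° = 9.37×10⁻⁵ s⁻¹
Height gradient: |∂Z/∂n| = 60 m / 191000 m = 3.14×10⁻⁴
On a pressure surface, geostrophic balance gives V_g = (g/f)|∂Z/∂n|:
V_g = 9.81 × 3.14×10⁻⁴ / 9.37×10⁻⁵ = 32.9 m/s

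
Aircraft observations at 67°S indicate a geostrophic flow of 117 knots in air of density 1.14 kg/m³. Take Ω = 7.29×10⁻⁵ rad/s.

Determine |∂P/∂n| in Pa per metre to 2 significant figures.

9.2×10⁻³ Pa/m

Coriolis parameter at 67°S:
f = 2Ω sin φ = 2 × 7.29×10⁻⁵ × sin 67° = 1.34×10⁻⁴ s⁻¹
Wind speed in SI: 117 knots = 60.2 m/s
Geostrophic balance rearranged: |∂P/∂n| = f ρ V_g
|∂P/∂n| = 1.34×10⁻⁴ × 1.14 × 60.2 = 9.21×10⁻³ Pa/m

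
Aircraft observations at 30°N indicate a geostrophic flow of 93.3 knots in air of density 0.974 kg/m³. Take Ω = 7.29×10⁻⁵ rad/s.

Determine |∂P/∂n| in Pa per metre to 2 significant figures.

3.4×10⁻³ Pa/m

Coriolis parameter at 30°N:
f = 2Ω sin φ = 2 × 7.29×10⁻⁵ × sin 30° = 7.29×10⁻⁵ s⁻¹
Wind speed in SI: 93.3 knots = 48.0 m/s
Geostrophic balance rearranged: |∂P/∂n| = f ρ V_g
|∂P/∂n| = 7.29×10⁻⁵ × 0.974 × 48.0 = 3.41×10⁻³ Pa/m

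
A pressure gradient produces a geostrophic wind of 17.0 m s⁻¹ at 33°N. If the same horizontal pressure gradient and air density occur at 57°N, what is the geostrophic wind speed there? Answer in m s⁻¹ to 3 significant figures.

With the same pressure gradient and density, V_g ∝ 1/f ∝ 1/sin φ.
V₂ = V₁ · sin φ₁ / sin φ₂ = 17.0 × sin 33° / sin 57°
V₂ = 17.0 × 0.5446/0.8387 = 11.0 m s⁻¹

11.0 m s⁻¹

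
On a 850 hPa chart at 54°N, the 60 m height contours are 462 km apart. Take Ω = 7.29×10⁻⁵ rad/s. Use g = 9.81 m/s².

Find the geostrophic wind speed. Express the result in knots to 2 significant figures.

21 knots

Coriolis parameter at 54°N:
f = 2Ω sin φ = 2 × 7.29×10⁻⁵ × sin 54° = 1.18×10⁻⁴ s⁻¹
Height gradient: |∂Z/∂n| = 60 m / 462000 m = 1.30×10⁻⁴
On a pressure surface, geostrophic balance gives V_g = (g/f)|∂Z/∂n|:
V_g = 9.81 × 1.30×10⁻⁴ / 1.18×10⁻⁴ = 10.8 m/s
Converting: 10.8 m/s × 1.944 = 21 knots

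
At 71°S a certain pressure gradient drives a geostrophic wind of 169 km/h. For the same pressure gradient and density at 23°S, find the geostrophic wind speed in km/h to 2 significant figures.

With the same pressure gradient and density, V_g ∝ 1/f ∝ 1/sin φ.
V₂ = V₁ · sin φ₁ / sin φ₂ = 169 × sin 71° / sin 23°
V₂ = 169 × 0.9455/0.3907 = 410 km/h

410 km/h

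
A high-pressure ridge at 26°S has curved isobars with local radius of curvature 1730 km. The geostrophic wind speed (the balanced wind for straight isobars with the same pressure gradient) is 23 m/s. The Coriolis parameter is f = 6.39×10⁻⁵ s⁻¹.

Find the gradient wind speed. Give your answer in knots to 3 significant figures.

63.4 knots

Around a high, pressure-gradient force acts outward with centrifugal, so Coriolis balances both:
fV = (1/ρ)|∂P/∂n| + V²/R  →  V² − fR·V + fR·V_g = 0
With fR = 6.39×10⁻⁵ × 1730×10³ m = 111 m/s:
V = [fR − √((fR)² − 4 fR V_g)]/2 = [111 − √(111² − 4×111×23)]/2 = 32.6 m/s
Supergeostrophic (V > V_g = 23 m/s), as expected around a high.
Converting: 32.6 m/s × 1.944 = 63.4 knots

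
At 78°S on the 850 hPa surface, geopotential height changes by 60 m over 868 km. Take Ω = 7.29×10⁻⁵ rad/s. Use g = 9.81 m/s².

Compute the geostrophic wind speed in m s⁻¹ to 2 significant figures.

4.8 m s⁻¹

Coriolis parameter at 78°S:
f = 2Ω sin φ = 2 × 7.29×10⁻⁵ × sin 78° = 1.43×10⁻⁴ s⁻¹
Height gradient: |∂Z/∂n| = 60 m / 868000 m = 6.91×10⁻⁵
On a pressure surface, geostrophic balance gives V_g = (g/f)|∂Z/∂n|:
V_g = 9.81 × 6.91×10⁻⁵ / 1.43×10⁻⁴ = 4.75 m/s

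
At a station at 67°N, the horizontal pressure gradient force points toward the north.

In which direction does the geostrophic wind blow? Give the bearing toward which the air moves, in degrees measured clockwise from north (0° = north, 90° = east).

The pressure-gradient force points toward the north (bearing 000°).
Geostrophic balance: in the Northern Hemisphere the Coriolis force deflects motion to the right, so the geostrophic wind blows 90° to the right of the pressure-gradient force (low pressure on the left).
Rotating 000° by 90° clockwise gives 090° — the wind blows toward the east.

090°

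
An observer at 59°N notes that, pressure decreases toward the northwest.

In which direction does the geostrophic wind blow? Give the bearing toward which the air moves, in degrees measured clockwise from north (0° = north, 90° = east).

The pressure-gradient force points toward the northwest (bearing 315°).
Geostrophic balance: in the Northern Hemisphere the Coriolis force deflects motion to the right, so the geostrophic wind blows 90° to the right of the pressure-gradient force (low pressure on the left).
Rotating 315° by 90° clockwise gives 045° — the wind blows toward the northeast.

045°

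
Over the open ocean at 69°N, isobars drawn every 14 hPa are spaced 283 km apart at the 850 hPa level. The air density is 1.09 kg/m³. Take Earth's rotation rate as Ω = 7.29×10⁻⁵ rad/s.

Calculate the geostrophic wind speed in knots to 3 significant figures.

Coriolis parameter at 69°N:
f = 2Ω sin φ = 2 × 7.29×10⁻⁵ × sin 69° = 1.36×10⁻⁴ s⁻¹
Pressure gradient: |∂P/∂n| = 1400 Pa / 283000 m = 4.95×10⁻³ Pa/m
Geostrophic balance (pressure-gradient force = Coriolis force):
V_g = (1/(fρ)) |∂P/∂n| = 4.95×10⁻³ / (1.36×10⁻⁴ × 1.09) = 33.3 m/s
Converting: 33.3 m/s × 1.944 = 64.8 knots

64.8 knots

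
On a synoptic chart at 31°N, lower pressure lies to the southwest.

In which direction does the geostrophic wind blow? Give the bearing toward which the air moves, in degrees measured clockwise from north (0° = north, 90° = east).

315°

The pressure-gradient force points toward the southwest (bearing 225°).
Geostrophic balance: in the Northern Hemisphere the Coriolis force deflects motion to the right, so the geostrophic wind blows 90° to the right of the pressure-gradient force (low pressure on the left).
Rotating 225° by 90° clockwise gives 315° — the wind blows toward the northwest.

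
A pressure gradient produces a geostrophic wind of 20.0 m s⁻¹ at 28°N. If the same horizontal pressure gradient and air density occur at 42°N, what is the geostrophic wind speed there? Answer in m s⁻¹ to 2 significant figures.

With the same pressure gradient and density, V_g ∝ 1/f ∝ 1/sin φ.
V₂ = V₁ · sin φ₁ / sin φ₂ = 20.0 × sin 28° / sin 42°
V₂ = 20.0 × 0.4695/0.6691 = 14 m s⁻¹

14 m s⁻¹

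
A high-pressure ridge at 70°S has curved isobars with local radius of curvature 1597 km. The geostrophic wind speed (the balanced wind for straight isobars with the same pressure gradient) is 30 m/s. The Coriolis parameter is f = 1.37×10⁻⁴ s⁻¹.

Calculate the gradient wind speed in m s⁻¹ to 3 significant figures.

35.9 m s⁻¹

Around a high, pressure-gradient force acts outward with centrifugal, so Coriolis balances both:
fV = (1/ρ)|∂P/∂n| + V²/R  →  V² − fR·V + fR·V_g = 0
With fR = 1.37×10⁻⁴ × 1597×10³ m = 219 m/s:
V = [fR − √((fR)² − 4 fR V_g)]/2 = [219 − √(219² − 4×219×30)]/2 = 35.9 m/s
Supergeostrophic (V > V_g = 30 m/s), as expected around a high.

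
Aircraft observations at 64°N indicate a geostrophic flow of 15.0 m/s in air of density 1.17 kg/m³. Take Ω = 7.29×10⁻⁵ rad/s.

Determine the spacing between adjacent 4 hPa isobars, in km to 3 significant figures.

174 km

Coriolis parameter at 64°N:
f = 2Ω sin φ = 2 × 7.29×10⁻⁵ × sin 64° = 1.31×10⁻⁴ s⁻¹
Geostrophic balance rearranged: |∂P/∂n| = f ρ V_g
|∂P/∂n| = 1.31×10⁻⁴ × 1.17 × 15.0 = 2.30×10⁻³ Pa/m
Isobar spacing: Δn = ΔP/|∂P/∂n| = 400 Pa / 2.30×10⁻³ Pa/m = 173926 m ≈ 174 km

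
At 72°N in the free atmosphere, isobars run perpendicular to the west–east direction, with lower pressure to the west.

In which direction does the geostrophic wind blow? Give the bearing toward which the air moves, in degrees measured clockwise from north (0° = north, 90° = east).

The pressure-gradient force points toward the west (bearing 270°).
Geostrophic balance: in the Northern Hemisphere the Coriolis force deflects motion to the right, so the geostrophic wind blows 90° to the right of the pressure-gradient force (low pressure on the left).
Rotating 270° by 90° clockwise gives 000° — the wind blows toward the north.

000°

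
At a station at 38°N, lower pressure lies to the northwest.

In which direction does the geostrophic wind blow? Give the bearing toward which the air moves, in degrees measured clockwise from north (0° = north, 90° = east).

The pressure-gradient force points toward the northwest (bearing 315°).
Geostrophic balance: in the Northern Hemisphere the Coriolis force deflects motion to the right, so the geostrophic wind blows 90° to the right of the pressure-gradient force (low pressure on the left).
Rotating 315° by 90° clockwise gives 045° — the wind blows toward the northeast.

045°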